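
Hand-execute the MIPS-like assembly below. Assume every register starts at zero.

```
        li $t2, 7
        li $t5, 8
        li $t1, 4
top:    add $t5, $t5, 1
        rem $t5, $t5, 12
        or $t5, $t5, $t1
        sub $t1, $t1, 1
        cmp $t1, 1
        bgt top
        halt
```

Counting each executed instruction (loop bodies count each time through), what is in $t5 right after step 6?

after li $t2, 7: $t2=7
after li $t5, 8: $t5=8
after li $t1, 4: $t1=4
after add $t5, $t5, 1: $t5=8+1=9
after rem $t5, $t5, 12: $t5=9%12=9
after or $t5, $t5, $t1: $t5=9|4=13
After step 6: $t5 = 13.

13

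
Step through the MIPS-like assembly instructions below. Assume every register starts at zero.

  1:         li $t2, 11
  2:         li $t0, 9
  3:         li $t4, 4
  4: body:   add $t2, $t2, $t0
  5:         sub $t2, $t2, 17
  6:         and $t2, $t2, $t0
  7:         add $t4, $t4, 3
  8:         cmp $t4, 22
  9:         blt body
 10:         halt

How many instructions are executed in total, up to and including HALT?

li $t2, 11 → $t2=11
li $t0, 9 → $t0=9
li $t4, 4 → $t4=4
add $t2, $t2, $t0 → $t2=11+9=20
sub $t2, $t2, 17 → $t2=20-17=3
and $t2, $t2, $t0 → $t2=3&9=1
add $t4, $t4, 3 → $t4=4+3=7
cmp $t4, 22  (cmp 7,22)
blt body: taken
add $t2, $t2, $t0 → $t2=1+9=10
sub $t2, $t2, 17 → $t2=10-17=-7
and $t2, $t2, $t0 → $t2=(-7)&9=9
add $t4, $t4, 3 → $t4=7+3=10
cmp $t4, 22  (cmp 10,22)
blt body: taken
add $t2, $t2, $t0 → $t2=9+9=18
sub $t2, $t2, 17 → $t2=18-17=1
and $t2, $t2, $t0 → $t2=1&9=1
add $t4, $t4, 3 → $t4=10+3=13
cmp $t4, 22  (cmp 13,22)
blt body: taken
add $t2, $t2, $t0 → $t2=1+9=10
sub $t2, $t2, 17 → $t2=10-17=-7
and $t2, $t2, $t0 → $t2=(-7)&9=9
add $t4, $t4, 3 → $t4=13+3=16
cmp $t4, 22  (cmp 16,22)
blt body: taken
add $t2, $t2, $t0 → $t2=9+9=18
sub $t2, $t2, 17 → $t2=18-17=1
and $t2, $t2, $t0 → $t2=1&9=1
add $t4, $t4, 3 → $t4=16+3=19
cmp $t4, 22  (cmp 19,22)
blt body: taken
add $t2, $t2, $t0 → $t2=1+9=10
sub $t2, $t2, 17 → $t2=10-17=-7
and $t2, $t2, $t0 → $t2=(-7)&9=9
add $t4, $t4, 3 → $t4=19+3=22
cmp $t4, 22  (cmp 22,22)
blt body: not taken
halt.
Total executed instructions: 40.

40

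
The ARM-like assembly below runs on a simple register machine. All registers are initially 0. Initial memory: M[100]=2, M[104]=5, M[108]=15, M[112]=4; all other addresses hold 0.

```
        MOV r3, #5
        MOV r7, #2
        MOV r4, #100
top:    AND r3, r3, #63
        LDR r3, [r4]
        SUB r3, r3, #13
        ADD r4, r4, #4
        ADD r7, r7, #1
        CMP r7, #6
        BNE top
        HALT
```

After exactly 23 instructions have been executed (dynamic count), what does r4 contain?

MOV r3, #5 → r3=5
MOV r7, #2 → r7=2
MOV r4, #100 → r4=100
AND r3, r3, #63 → r3=5&63=5
LDR r3, [r4] → r3=M[100]=2
SUB r3, r3, #13 → r3=2-13=-11
ADD r4, r4, #4 → r4=100+4=104
ADD r7, r7, #1 → r7=2+1=3
CMP r7, #6  (cmp 3,6)
BNE top: taken
AND r3, r3, #63 → r3=(-11)&63=53
LDR r3, [r4] → r3=M[104]=5
SUB r3, r3, #13 → r3=5-13=-8
ADD r4, r4, #4 → r4=104+4=108
ADD r7, r7, #1 → r7=3+1=4
CMP r7, #6  (cmp 4,6)
BNE top: taken
AND r3, r3, #63 → r3=(-8)&63=56
LDR r3, [r4] → r3=M[108]=15
SUB r3, r3, #13 → r3=15-13=2
ADD r4, r4, #4 → r4=108+4=112
ADD r7, r7, #1 → r7=4+1=5
CMP r7, #6  (cmp 5,6)
After step 23: r4 = 112.

112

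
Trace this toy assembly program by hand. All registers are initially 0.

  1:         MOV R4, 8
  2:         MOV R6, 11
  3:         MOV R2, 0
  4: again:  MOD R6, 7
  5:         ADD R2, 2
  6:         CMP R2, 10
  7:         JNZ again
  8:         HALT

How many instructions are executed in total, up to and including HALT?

24

R4=8
R6=11
R2=0
R6=11%7=4
R2=0+2=2
CMP R2, 10  (cmp 2,10)
JNZ again: taken
R6=4%7=4
R2=2+2=4
CMP R2, 10  (cmp 4,10)
JNZ again: taken
R6=4%7=4
R2=4+2=6
CMP R2, 10  (cmp 6,10)
JNZ again: taken
R6=4%7=4
R2=6+2=8
CMP R2, 10  (cmp 8,10)
JNZ again: taken
R6=4%7=4
R2=8+2=10
CMP R2, 10  (cmp 10,10)
JNZ again: not taken
halt.
Total executed instructions: 24.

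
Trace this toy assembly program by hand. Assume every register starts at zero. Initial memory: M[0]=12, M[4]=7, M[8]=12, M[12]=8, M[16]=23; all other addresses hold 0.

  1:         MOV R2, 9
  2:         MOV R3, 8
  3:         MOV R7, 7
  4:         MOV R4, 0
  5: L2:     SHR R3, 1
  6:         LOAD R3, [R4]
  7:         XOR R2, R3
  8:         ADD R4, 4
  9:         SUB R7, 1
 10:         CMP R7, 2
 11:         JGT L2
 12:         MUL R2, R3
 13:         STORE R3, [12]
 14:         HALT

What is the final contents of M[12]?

R2=9
R3=8
R7=7
R4=0
R3=8>>1=4
R3=M[0]=12
R2=9^12=5
R4=0+4=4
R7=7-1=6
CMP R7, 2  (cmp 6,2)
JGT L2: taken
R3=12>>1=6
R3=M[4]=7
R2=5^7=2
R4=4+4=8
R7=6-1=5
CMP R7, 2  (cmp 5,2)
JGT L2: taken
R3=7>>1=3
R3=M[8]=12
R2=2^12=14
R4=8+4=12
R7=5-1=4
CMP R7, 2  (cmp 4,2)
JGT L2: taken
R3=12>>1=6
R3=M[12]=8
R2=14^8=6
R4=12+4=16
R7=4-1=3
CMP R7, 2  (cmp 3,2)
JGT L2: taken
R3=8>>1=4
R3=M[16]=23
R2=6^23=17
R4=16+4=20
R7=3-1=2
CMP R7, 2  (cmp 2,2)
JGT L2: not taken
R2=17*23=391
STORE R3, [12] → M[12]=23
halt.

23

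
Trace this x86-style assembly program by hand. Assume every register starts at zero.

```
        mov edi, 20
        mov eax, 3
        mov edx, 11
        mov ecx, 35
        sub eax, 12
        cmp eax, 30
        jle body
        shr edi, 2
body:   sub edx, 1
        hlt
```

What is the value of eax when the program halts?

mov edi, 20 → edi=20
mov eax, 3 → eax=3
mov edx, 11 → edx=11
mov ecx, 35 → ecx=35
sub eax, 12 → eax=3-12=-9
cmp eax, 30  (cmp -9,30)
jle body: taken
sub edx, 1 → edx=11-1=10
halt.

-9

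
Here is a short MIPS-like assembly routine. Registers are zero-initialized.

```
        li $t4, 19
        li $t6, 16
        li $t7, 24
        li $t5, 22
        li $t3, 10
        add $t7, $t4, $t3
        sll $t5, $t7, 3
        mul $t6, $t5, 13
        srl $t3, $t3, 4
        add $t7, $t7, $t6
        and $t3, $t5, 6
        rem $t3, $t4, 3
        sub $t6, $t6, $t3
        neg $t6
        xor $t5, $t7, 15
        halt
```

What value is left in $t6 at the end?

-3015

li $t4, 19 → $t4=19
li $t6, 16 → $t6=16
li $t7, 24 → $t7=24
li $t5, 22 → $t5=22
li $t3, 10 → $t3=10
add $t7, $t4, $t3 → $t7=19+10=29
sll $t5, $t7, 3 → $t5=29<<3=232
mul $t6, $t5, 13 → $t6=232*13=3016
srl $t3, $t3, 4 → $t3=10>>4=0
add $t7, $t7, $t6 → $t7=29+3016=3045
and $t3, $t5, 6 → $t3=232&6=0
rem $t3, $t4, 3 → $t3=19%3=1
sub $t6, $t6, $t3 → $t6=3016-1=3015
neg $t6 → $t6=-(3015)=-3015
xor $t5, $t7, 15 → $t5=3045^15=3050
halt.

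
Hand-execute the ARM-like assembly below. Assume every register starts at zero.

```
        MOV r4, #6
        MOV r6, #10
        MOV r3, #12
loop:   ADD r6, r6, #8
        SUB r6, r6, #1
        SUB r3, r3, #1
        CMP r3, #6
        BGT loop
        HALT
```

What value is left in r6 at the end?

52

r4=6
r6=10
r3=12
r6=10+8=18
r6=18-1=17
r3=12-1=11
CMP r3, #6  (cmp 11,6)
BGT loop: taken
r6=17+8=25
r6=25-1=24
r3=11-1=10
CMP r3, #6  (cmp 10,6)
BGT loop: taken
r6=24+8=32
r6=32-1=31
r3=10-1=9
CMP r3, #6  (cmp 9,6)
BGT loop: taken
r6=31+8=39
r6=39-1=38
r3=9-1=8
CMP r3, #6  (cmp 8,6)
BGT loop: taken
r6=38+8=46
r6=46-1=45
r3=8-1=7
CMP r3, #6  (cmp 7,6)
BGT loop: taken
r6=45+8=53
r6=53-1=52
r3=7-1=6
CMP r3, #6  (cmp 6,6)
BGT loop: not taken
halt.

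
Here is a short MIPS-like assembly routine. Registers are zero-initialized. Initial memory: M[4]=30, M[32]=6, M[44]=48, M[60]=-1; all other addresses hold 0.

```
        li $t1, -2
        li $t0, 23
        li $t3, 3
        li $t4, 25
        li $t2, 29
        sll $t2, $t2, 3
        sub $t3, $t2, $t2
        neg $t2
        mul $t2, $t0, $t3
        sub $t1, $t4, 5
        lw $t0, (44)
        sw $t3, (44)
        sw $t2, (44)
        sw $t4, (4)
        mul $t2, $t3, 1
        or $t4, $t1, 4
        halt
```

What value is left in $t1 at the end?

20

after li $t1, -2: $t1=-2
after li $t0, 23: $t0=23
after li $t3, 3: $t3=3
after li $t4, 25: $t4=25
after li $t2, 29: $t2=29
after sll $t2, $t2, 3: $t2=29<<3=232
after sub $t3, $t2, $t2: $t3=232-232=0
after neg $t2: $t2=-(232)=-232
after mul $t2, $t0, $t3: $t2=23*0=0
after sub $t1, $t4, 5: $t1=25-5=20
after lw $t0, (44): $t0=M[44]=48
sw $t3, (44) → M[44]=0
sw $t2, (44) → M[44]=0
sw $t4, (4) → M[4]=25
after mul $t2, $t3, 1: $t2=0*1=0
after or $t4, $t1, 4: $t4=20|4=20
halt.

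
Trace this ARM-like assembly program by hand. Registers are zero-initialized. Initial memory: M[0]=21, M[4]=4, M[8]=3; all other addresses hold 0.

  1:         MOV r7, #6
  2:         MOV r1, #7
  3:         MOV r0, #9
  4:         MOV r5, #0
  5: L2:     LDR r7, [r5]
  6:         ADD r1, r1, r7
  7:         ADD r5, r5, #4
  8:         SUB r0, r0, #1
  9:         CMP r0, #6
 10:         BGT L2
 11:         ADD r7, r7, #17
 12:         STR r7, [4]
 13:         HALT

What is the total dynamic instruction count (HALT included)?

after MOV r7, #6: r7=6
after MOV r1, #7: r1=7
after MOV r0, #9: r0=9
after MOV r5, #0: r5=0
after LDR r7, [r5]: r7=M[0]=21
after ADD r1, r1, r7: r1=7+21=28
after ADD r5, r5, #4: r5=0+4=4
after SUB r0, r0, #1: r0=9-1=8
CMP r0, #6  (cmp 8,6)
BGT L2: taken
after LDR r7, [r5]: r7=M[4]=4
after ADD r1, r1, r7: r1=28+4=32
after ADD r5, r5, #4: r5=4+4=8
after SUB r0, r0, #1: r0=8-1=7
CMP r0, #6  (cmp 7,6)
BGT L2: taken
after LDR r7, [r5]: r7=M[8]=3
after ADD r1, r1, r7: r1=32+3=35
after ADD r5, r5, #4: r5=8+4=12
after SUB r0, r0, #1: r0=7-1=6
CMP r0, #6  (cmp 6,6)
BGT L2: not taken
after ADD r7, r7, #17: r7=3+17=20
STR r7, [4] → M[4]=20
halt.
Total executed instructions: 25.

25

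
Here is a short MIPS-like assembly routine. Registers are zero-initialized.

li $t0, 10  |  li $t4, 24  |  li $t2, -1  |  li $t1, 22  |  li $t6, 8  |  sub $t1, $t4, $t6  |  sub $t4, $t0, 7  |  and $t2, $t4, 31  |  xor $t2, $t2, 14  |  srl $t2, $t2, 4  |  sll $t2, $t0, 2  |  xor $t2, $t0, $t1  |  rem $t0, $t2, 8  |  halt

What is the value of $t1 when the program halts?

$t0=10
$t4=24
$t2=-1
$t1=22
$t6=8
$t1=24-8=16
$t4=10-7=3
$t2=3&31=3
$t2=3^14=13
$t2=13>>4=0
$t2=10<<2=40
$t2=10^16=26
$t0=26%8=2
halt.

16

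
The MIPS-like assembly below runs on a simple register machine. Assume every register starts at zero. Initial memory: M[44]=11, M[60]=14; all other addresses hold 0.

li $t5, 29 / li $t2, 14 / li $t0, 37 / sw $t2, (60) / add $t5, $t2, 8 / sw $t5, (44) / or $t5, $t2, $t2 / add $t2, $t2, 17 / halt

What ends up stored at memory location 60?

li $t5, 29 → $t5=29
li $t2, 14 → $t2=14
li $t0, 37 → $t0=37
sw $t2, (60) → M[60]=14
add $t5, $t2, 8 → $t5=14+8=22
sw $t5, (44) → M[44]=22
or $t5, $t2, $t2 → $t5=14|14=14
add $t2, $t2, 17 → $t2=14+17=31
halt.

14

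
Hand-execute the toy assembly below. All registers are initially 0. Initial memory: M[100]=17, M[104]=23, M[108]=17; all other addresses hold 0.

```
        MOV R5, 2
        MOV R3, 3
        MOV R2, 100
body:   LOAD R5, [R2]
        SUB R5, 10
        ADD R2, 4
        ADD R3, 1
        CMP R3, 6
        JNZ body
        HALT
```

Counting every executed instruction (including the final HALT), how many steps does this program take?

22

MOV R5, 2 → R5=2
MOV R3, 3 → R3=3
MOV R2, 100 → R2=100
LOAD R5, [R2] → R5=M[100]=17
SUB R5, 10 → R5=17-10=7
ADD R2, 4 → R2=100+4=104
ADD R3, 1 → R3=3+1=4
CMP R3, 6  (cmp 4,6)
JNZ body: taken
LOAD R5, [R2] → R5=M[104]=23
SUB R5, 10 → R5=23-10=13
ADD R2, 4 → R2=104+4=108
ADD R3, 1 → R3=4+1=5
CMP R3, 6  (cmp 5,6)
JNZ body: taken
LOAD R5, [R2] → R5=M[108]=17
SUB R5, 10 → R5=17-10=7
ADD R2, 4 → R2=108+4=112
ADD R3, 1 → R3=5+1=6
CMP R3, 6  (cmp 6,6)
JNZ body: not taken
halt.
Total executed instructions: 22.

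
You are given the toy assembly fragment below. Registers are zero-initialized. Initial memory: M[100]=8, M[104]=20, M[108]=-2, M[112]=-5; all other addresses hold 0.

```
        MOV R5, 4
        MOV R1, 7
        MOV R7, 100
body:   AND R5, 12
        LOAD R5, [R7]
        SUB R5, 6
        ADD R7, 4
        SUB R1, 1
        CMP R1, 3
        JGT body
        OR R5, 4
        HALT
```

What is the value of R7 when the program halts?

R5=4
R1=7
R7=100
R5=4&12=4
R5=M[100]=8
R5=8-6=2
R7=100+4=104
R1=7-1=6
CMP R1, 3  (cmp 6,3)
JGT body: taken
R5=2&12=0
R5=M[104]=20
R5=20-6=14
R7=104+4=108
R1=6-1=5
CMP R1, 3  (cmp 5,3)
JGT body: taken
R5=14&12=12
R5=M[108]=-2
R5=(-2)-6=-8
R7=108+4=112
R1=5-1=4
CMP R1, 3  (cmp 4,3)
JGT body: taken
R5=(-8)&12=8
R5=M[112]=-5
R5=(-5)-6=-11
R7=112+4=116
R1=4-1=3
CMP R1, 3  (cmp 3,3)
JGT body: not taken
R5=(-11)|4=-11
halt.

116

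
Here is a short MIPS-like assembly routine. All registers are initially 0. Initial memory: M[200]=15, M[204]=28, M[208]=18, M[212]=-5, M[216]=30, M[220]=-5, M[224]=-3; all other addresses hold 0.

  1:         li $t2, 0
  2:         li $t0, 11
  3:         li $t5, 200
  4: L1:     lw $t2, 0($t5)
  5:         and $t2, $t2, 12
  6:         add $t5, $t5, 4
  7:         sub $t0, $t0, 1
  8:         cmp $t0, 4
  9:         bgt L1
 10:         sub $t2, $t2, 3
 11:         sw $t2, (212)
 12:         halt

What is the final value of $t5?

228

after li $t2, 0: $t2=0
after li $t0, 11: $t0=11
after li $t5, 200: $t5=200
after lw $t2, 0($t5): $t2=M[200]=15
after and $t2, $t2, 12: $t2=15&12=12
after add $t5, $t5, 4: $t5=200+4=204
after sub $t0, $t0, 1: $t0=11-1=10
cmp $t0, 4  (cmp 10,4)
bgt L1: taken
after lw $t2, 0($t5): $t2=M[204]=28
after and $t2, $t2, 12: $t2=28&12=12
after add $t5, $t5, 4: $t5=204+4=208
after sub $t0, $t0, 1: $t0=10-1=9
cmp $t0, 4  (cmp 9,4)
bgt L1: taken
after lw $t2, 0($t5): $t2=M[208]=18
after and $t2, $t2, 12: $t2=18&12=0
after add $t5, $t5, 4: $t5=208+4=212
after sub $t0, $t0, 1: $t0=9-1=8
cmp $t0, 4  (cmp 8,4)
bgt L1: taken
after lw $t2, 0($t5): $t2=M[212]=-5
after and $t2, $t2, 12: $t2=(-5)&12=8
after add $t5, $t5, 4: $t5=212+4=216
after sub $t0, $t0, 1: $t0=8-1=7
cmp $t0, 4  (cmp 7,4)
bgt L1: taken
after lw $t2, 0($t5): $t2=M[216]=30
after and $t2, $t2, 12: $t2=30&12=12
after add $t5, $t5, 4: $t5=216+4=220
after sub $t0, $t0, 1: $t0=7-1=6
cmp $t0, 4  (cmp 6,4)
bgt L1: taken
after lw $t2, 0($t5): $t2=M[220]=-5
after and $t2, $t2, 12: $t2=(-5)&12=8
after add $t5, $t5, 4: $t5=220+4=224
after sub $t0, $t0, 1: $t0=6-1=5
cmp $t0, 4  (cmp 5,4)
bgt L1: taken
after lw $t2, 0($t5): $t2=M[224]=-3
after and $t2, $t2, 12: $t2=(-3)&12=12
after add $t5, $t5, 4: $t5=224+4=228
after sub $t0, $t0, 1: $t0=5-1=4
cmp $t0, 4  (cmp 4,4)
bgt L1: not taken
after sub $t2, $t2, 3: $t2=12-3=9
sw $t2, (212) → M[212]=9
halt.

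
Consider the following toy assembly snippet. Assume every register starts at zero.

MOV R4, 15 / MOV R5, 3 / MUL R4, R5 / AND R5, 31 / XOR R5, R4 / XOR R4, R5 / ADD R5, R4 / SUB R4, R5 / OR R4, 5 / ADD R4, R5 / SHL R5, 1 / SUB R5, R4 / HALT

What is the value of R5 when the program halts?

90

after MOV R4, 15: R4=15
after MOV R5, 3: R5=3
after MUL R4, R5: R4=15*3=45
after AND R5, 31: R5=3&31=3
after XOR R5, R4: R5=3^45=46
after XOR R4, R5: R4=45^46=3
after ADD R5, R4: R5=46+3=49
after SUB R4, R5: R4=3-49=-46
after OR R4, 5: R4=(-46)|5=-41
after ADD R4, R5: R4=(-41)+49=8
after SHL R5, 1: R5=49<<1=98
after SUB R5, R4: R5=98-8=90
halt.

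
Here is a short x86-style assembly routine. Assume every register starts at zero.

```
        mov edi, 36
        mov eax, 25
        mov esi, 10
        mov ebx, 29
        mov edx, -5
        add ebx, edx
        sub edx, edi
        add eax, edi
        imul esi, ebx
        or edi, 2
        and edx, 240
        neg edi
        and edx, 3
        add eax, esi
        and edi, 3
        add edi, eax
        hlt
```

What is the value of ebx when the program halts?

24

edi=36
eax=25
esi=10
ebx=29
edx=-5
ebx=29+(-5)=24
edx=(-5)-36=-41
eax=25+36=61
esi=10*24=240
edi=36|2=38
edx=(-41)&240=208
edi=-(38)=-38
edx=208&3=0
eax=61+240=301
edi=(-38)&3=2
edi=2+301=303
halt.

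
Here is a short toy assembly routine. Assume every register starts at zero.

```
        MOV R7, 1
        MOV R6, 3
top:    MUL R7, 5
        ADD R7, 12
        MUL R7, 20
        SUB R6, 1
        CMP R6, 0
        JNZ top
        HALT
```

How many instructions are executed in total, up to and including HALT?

21

after MOV R7, 1: R7=1
after MOV R6, 3: R6=3
after MUL R7, 5: R7=1*5=5
after ADD R7, 12: R7=5+12=17
after MUL R7, 20: R7=17*20=340
after SUB R6, 1: R6=3-1=2
CMP R6, 0  (cmp 2,0)
JNZ top: taken
after MUL R7, 5: R7=340*5=1700
after ADD R7, 12: R7=1700+12=1712
after MUL R7, 20: R7=1712*20=34240
after SUB R6, 1: R6=2-1=1
CMP R6, 0  (cmp 1,0)
JNZ top: taken
after MUL R7, 5: R7=34240*5=171200
after ADD R7, 12: R7=171200+12=171212
after MUL R7, 20: R7=171212*20=3424240
after SUB R6, 1: R6=1-1=0
CMP R6, 0  (cmp 0,0)
JNZ top: not taken
halt.
Total executed instructions: 21.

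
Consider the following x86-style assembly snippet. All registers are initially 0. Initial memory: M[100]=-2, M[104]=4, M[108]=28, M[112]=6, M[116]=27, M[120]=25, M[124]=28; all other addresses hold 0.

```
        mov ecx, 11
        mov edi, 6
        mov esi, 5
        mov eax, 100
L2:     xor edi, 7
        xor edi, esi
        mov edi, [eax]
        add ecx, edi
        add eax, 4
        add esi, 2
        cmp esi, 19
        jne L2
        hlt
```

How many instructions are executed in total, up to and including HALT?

ecx=11
edi=6
esi=5
eax=100
edi=6^7=1
edi=1^5=4
edi=M[100]=-2
ecx=11+(-2)=9
eax=100+4=104
esi=5+2=7
cmp esi, 19  (cmp 7,19)
jne L2: taken
edi=(-2)^7=-7
edi=(-7)^7=-2
edi=M[104]=4
ecx=9+4=13
eax=104+4=108
esi=7+2=9
cmp esi, 19  (cmp 9,19)
jne L2: taken
edi=4^7=3
edi=3^9=10
edi=M[108]=28
ecx=13+28=41
eax=108+4=112
esi=9+2=11
cmp esi, 19  (cmp 11,19)
jne L2: taken
edi=28^7=27
edi=27^11=16
edi=M[112]=6
ecx=41+6=47
eax=112+4=116
esi=11+2=13
cmp esi, 19  (cmp 13,19)
jne L2: taken
edi=6^7=1
edi=1^13=12
edi=M[116]=27
ecx=47+27=74
eax=116+4=120
esi=13+2=15
cmp esi, 19  (cmp 15,19)
jne L2: taken
edi=27^7=28
edi=28^15=19
edi=M[120]=25
ecx=74+25=99
eax=120+4=124
esi=15+2=17
cmp esi, 19  (cmp 17,19)
jne L2: taken
edi=25^7=30
edi=30^17=15
edi=M[124]=28
ecx=99+28=127
eax=124+4=128
esi=17+2=19
cmp esi, 19  (cmp 19,19)
jne L2: not taken
halt.
Total executed instructions: 61.

61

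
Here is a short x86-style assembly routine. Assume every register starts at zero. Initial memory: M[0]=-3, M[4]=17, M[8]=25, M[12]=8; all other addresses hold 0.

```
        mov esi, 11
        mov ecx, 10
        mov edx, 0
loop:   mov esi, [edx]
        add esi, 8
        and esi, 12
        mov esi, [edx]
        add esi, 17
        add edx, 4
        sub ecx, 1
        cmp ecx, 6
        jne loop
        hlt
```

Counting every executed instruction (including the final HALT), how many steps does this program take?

after mov esi, 11: esi=11
after mov ecx, 10: ecx=10
after mov edx, 0: edx=0
after mov esi, [edx]: esi=M[0]=-3
after add esi, 8: esi=(-3)+8=5
after and esi, 12: esi=5&12=4
after mov esi, [edx]: esi=M[0]=-3
after add esi, 17: esi=(-3)+17=14
after add edx, 4: edx=0+4=4
after sub ecx, 1: ecx=10-1=9
cmp ecx, 6  (cmp 9,6)
jne loop: taken
after mov esi, [edx]: esi=M[4]=17
after add esi, 8: esi=17+8=25
after and esi, 12: esi=25&12=8
after mov esi, [edx]: esi=M[4]=17
after add esi, 17: esi=17+17=34
after add edx, 4: edx=4+4=8
after sub ecx, 1: ecx=9-1=8
cmp ecx, 6  (cmp 8,6)
jne loop: taken
after mov esi, [edx]: esi=M[8]=25
after add esi, 8: esi=25+8=33
after and esi, 12: esi=33&12=0
after mov esi, [edx]: esi=M[8]=25
after add esi, 17: esi=25+17=42
after add edx, 4: edx=8+4=12
after sub ecx, 1: ecx=8-1=7
cmp ecx, 6  (cmp 7,6)
jne loop: taken
after mov esi, [edx]: esi=M[12]=8
after add esi, 8: esi=8+8=16
after and esi, 12: esi=16&12=0
after mov esi, [edx]: esi=M[12]=8
after add esi, 17: esi=8+17=25
after add edx, 4: edx=12+4=16
after sub ecx, 1: ecx=7-1=6
cmp ecx, 6  (cmp 6,6)
jne loop: not taken
halt.
Total executed instructions: 40.

40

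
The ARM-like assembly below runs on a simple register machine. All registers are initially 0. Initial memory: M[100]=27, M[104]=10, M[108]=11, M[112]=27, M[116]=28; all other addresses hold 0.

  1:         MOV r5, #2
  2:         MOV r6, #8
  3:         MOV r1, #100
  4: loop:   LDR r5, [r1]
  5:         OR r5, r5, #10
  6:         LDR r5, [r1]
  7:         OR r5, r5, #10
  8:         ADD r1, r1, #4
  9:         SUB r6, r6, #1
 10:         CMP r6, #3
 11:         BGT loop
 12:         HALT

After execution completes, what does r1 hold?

r5=2
r6=8
r1=100
r5=M[100]=27
r5=27|10=27
r5=M[100]=27
r5=27|10=27
r1=100+4=104
r6=8-1=7
CMP r6, #3  (cmp 7,3)
BGT loop: taken
r5=M[104]=10
r5=10|10=10
r5=M[104]=10
r5=10|10=10
r1=104+4=108
r6=7-1=6
CMP r6, #3  (cmp 6,3)
BGT loop: taken
r5=M[108]=11
r5=11|10=11
r5=M[108]=11
r5=11|10=11
r1=108+4=112
r6=6-1=5
CMP r6, #3  (cmp 5,3)
BGT loop: taken
r5=M[112]=27
r5=27|10=27
r5=M[112]=27
r5=27|10=27
r1=112+4=116
r6=5-1=4
CMP r6, #3  (cmp 4,3)
BGT loop: taken
r5=M[116]=28
r5=28|10=30
r5=M[116]=28
r5=28|10=30
r1=116+4=120
r6=4-1=3
CMP r6, #3  (cmp 3,3)
BGT loop: not taken
halt.

120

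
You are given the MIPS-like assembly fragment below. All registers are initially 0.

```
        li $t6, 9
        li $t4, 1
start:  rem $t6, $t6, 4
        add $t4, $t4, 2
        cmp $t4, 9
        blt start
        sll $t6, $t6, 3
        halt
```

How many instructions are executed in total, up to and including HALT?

20

$t6=9
$t4=1
$t6=9%4=1
$t4=1+2=3
cmp $t4, 9  (cmp 3,9)
blt start: taken
$t6=1%4=1
$t4=3+2=5
cmp $t4, 9  (cmp 5,9)
blt start: taken
$t6=1%4=1
$t4=5+2=7
cmp $t4, 9  (cmp 7,9)
blt start: taken
$t6=1%4=1
$t4=7+2=9
cmp $t4, 9  (cmp 9,9)
blt start: not taken
$t6=1<<3=8
halt.
Total executed instructions: 20.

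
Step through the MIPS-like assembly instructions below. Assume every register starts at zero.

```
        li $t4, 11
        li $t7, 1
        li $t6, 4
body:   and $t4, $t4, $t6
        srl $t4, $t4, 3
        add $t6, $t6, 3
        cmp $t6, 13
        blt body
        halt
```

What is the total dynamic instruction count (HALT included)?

19

li $t4, 11 → $t4=11
li $t7, 1 → $t7=1
li $t6, 4 → $t6=4
and $t4, $t4, $t6 → $t4=11&4=0
srl $t4, $t4, 3 → $t4=0>>3=0
add $t6, $t6, 3 → $t6=4+3=7
cmp $t6, 13  (cmp 7,13)
blt body: taken
and $t4, $t4, $t6 → $t4=0&7=0
srl $t4, $t4, 3 → $t4=0>>3=0
add $t6, $t6, 3 → $t6=7+3=10
cmp $t6, 13  (cmp 10,13)
blt body: taken
and $t4, $t4, $t6 → $t4=0&10=0
srl $t4, $t4, 3 → $t4=0>>3=0
add $t6, $t6, 3 → $t6=10+3=13
cmp $t6, 13  (cmp 13,13)
blt body: not taken
halt.
Total executed instructions: 19.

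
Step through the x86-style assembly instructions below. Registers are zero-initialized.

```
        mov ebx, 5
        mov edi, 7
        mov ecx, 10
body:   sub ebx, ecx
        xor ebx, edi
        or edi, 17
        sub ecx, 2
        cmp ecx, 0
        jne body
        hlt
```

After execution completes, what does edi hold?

ebx=5
edi=7
ecx=10
ebx=5-10=-5
ebx=(-5)^7=-4
edi=7|17=23
ecx=10-2=8
cmp ecx, 0  (cmp 8,0)
jne body: taken
ebx=(-4)-8=-12
ebx=(-12)^23=-29
edi=23|17=23
ecx=8-2=6
cmp ecx, 0  (cmp 6,0)
jne body: taken
ebx=(-29)-6=-35
ebx=(-35)^23=-54
edi=23|17=23
ecx=6-2=4
cmp ecx, 0  (cmp 4,0)
jne body: taken
ebx=(-54)-4=-58
ebx=(-58)^23=-47
edi=23|17=23
ecx=4-2=2
cmp ecx, 0  (cmp 2,0)
jne body: taken
ebx=(-47)-2=-49
ebx=(-49)^23=-40
edi=23|17=23
ecx=2-2=0
cmp ecx, 0  (cmp 0,0)
jne body: not taken
halt.

23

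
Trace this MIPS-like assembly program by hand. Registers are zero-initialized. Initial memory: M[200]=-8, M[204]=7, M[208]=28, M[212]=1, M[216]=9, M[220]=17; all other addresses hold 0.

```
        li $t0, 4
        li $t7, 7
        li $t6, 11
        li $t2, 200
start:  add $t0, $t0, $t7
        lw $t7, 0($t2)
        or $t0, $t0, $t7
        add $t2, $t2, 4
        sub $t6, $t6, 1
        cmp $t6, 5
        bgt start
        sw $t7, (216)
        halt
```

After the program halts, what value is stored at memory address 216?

17

li $t0, 4 → $t0=4
li $t7, 7 → $t7=7
li $t6, 11 → $t6=11
li $t2, 200 → $t2=200
add $t0, $t0, $t7 → $t0=4+7=11
lw $t7, 0($t2) → $t7=M[200]=-8
or $t0, $t0, $t7 → $t0=11|(-8)=-5
add $t2, $t2, 4 → $t2=200+4=204
sub $t6, $t6, 1 → $t6=11-1=10
cmp $t6, 5  (cmp 10,5)
bgt start: taken
add $t0, $t0, $t7 → $t0=(-5)+(-8)=-13
lw $t7, 0($t2) → $t7=M[204]=7
or $t0, $t0, $t7 → $t0=(-13)|7=-9
add $t2, $t2, 4 → $t2=204+4=208
sub $t6, $t6, 1 → $t6=10-1=9
cmp $t6, 5  (cmp 9,5)
bgt start: taken
add $t0, $t0, $t7 → $t0=(-9)+7=-2
lw $t7, 0($t2) → $t7=M[208]=28
or $t0, $t0, $t7 → $t0=(-2)|28=-2
add $t2, $t2, 4 → $t2=208+4=212
sub $t6, $t6, 1 → $t6=9-1=8
cmp $t6, 5  (cmp 8,5)
bgt start: taken
add $t0, $t0, $t7 → $t0=(-2)+28=26
lw $t7, 0($t2) → $t7=M[212]=1
or $t0, $t0, $t7 → $t0=26|1=27
add $t2, $t2, 4 → $t2=212+4=216
sub $t6, $t6, 1 → $t6=8-1=7
cmp $t6, 5  (cmp 7,5)
bgt start: taken
add $t0, $t0, $t7 → $t0=27+1=28
lw $t7, 0($t2) → $t7=M[216]=9
or $t0, $t0, $t7 → $t0=28|9=29
add $t2, $t2, 4 → $t2=216+4=220
sub $t6, $t6, 1 → $t6=7-1=6
cmp $t6, 5  (cmp 6,5)
bgt start: taken
add $t0, $t0, $t7 → $t0=29+9=38
lw $t7, 0($t2) → $t7=M[220]=17
or $t0, $t0, $t7 → $t0=38|17=55
add $t2, $t2, 4 → $t2=220+4=224
sub $t6, $t6, 1 → $t6=6-1=5
cmp $t6, 5  (cmp 5,5)
bgt start: not taken
sw $t7, (216) → M[216]=17
halt.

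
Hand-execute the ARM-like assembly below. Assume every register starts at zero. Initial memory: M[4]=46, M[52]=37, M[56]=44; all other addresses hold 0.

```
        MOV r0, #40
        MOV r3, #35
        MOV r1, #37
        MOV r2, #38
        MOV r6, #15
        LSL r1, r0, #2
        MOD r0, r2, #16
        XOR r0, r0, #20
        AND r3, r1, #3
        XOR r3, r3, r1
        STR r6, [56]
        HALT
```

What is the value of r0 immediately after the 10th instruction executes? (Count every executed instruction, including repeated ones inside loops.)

18

r0=40
r3=35
r1=37
r2=38
r6=15
r1=40<<2=160
r0=38%16=6
r0=6^20=18
r3=160&3=0
r3=0^160=160
After step 10: r0 = 18.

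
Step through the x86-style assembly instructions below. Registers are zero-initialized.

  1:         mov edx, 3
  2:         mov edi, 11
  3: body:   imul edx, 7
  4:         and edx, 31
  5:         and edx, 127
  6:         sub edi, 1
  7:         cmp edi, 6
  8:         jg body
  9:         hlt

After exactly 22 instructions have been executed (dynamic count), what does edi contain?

mov edx, 3 → edx=3
mov edi, 11 → edi=11
imul edx, 7 → edx=3*7=21
and edx, 31 → edx=21&31=21
and edx, 127 → edx=21&127=21
sub edi, 1 → edi=11-1=10
cmp edi, 6  (cmp 10,6)
jg body: taken
imul edx, 7 → edx=21*7=147
and edx, 31 → edx=147&31=19
and edx, 127 → edx=19&127=19
sub edi, 1 → edi=10-1=9
cmp edi, 6  (cmp 9,6)
jg body: taken
imul edx, 7 → edx=19*7=133
and edx, 31 → edx=133&31=5
and edx, 127 → edx=5&127=5
sub edi, 1 → edi=9-1=8
cmp edi, 6  (cmp 8,6)
jg body: taken
imul edx, 7 → edx=5*7=35
and edx, 31 → edx=35&31=3
After step 22: edi = 8.

8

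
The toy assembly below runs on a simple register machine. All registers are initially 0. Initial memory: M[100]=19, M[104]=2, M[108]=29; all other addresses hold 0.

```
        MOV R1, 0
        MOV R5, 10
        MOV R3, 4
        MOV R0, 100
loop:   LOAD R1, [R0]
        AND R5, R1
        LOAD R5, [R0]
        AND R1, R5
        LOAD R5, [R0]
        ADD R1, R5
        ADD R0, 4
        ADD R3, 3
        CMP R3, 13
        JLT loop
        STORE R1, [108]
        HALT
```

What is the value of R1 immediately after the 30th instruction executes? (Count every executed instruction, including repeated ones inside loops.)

R1=0
R5=10
R3=4
R0=100
R1=M[100]=19
R5=10&19=2
R5=M[100]=19
R1=19&19=19
R5=M[100]=19
R1=19+19=38
R0=100+4=104
R3=4+3=7
CMP R3, 13  (cmp 7,13)
JLT loop: taken
R1=M[104]=2
R5=19&2=2
R5=M[104]=2
R1=2&2=2
R5=M[104]=2
R1=2+2=4
R0=104+4=108
R3=7+3=10
CMP R3, 13  (cmp 10,13)
JLT loop: taken
R1=M[108]=29
R5=2&29=0
R5=M[108]=29
R1=29&29=29
R5=M[108]=29
R1=29+29=58
After step 30: R1 = 58.

58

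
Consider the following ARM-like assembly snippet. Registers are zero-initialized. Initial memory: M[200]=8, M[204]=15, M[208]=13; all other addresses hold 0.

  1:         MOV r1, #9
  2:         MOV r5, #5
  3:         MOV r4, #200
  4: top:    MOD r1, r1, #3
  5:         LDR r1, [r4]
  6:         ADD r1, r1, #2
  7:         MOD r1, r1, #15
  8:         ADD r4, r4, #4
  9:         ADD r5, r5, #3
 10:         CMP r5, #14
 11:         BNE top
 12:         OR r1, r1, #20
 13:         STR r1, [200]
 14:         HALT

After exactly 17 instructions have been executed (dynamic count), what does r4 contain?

after MOV r1, #9: r1=9
after MOV r5, #5: r5=5
after MOV r4, #200: r4=200
after MOD r1, r1, #3: r1=9%3=0
after LDR r1, [r4]: r1=M[200]=8
after ADD r1, r1, #2: r1=8+2=10
after MOD r1, r1, #15: r1=10%15=10
after ADD r4, r4, #4: r4=200+4=204
after ADD r5, r5, #3: r5=5+3=8
CMP r5, #14  (cmp 8,14)
BNE top: taken
after MOD r1, r1, #3: r1=10%3=1
after LDR r1, [r4]: r1=M[204]=15
after ADD r1, r1, #2: r1=15+2=17
after MOD r1, r1, #15: r1=17%15=2
after ADD r4, r4, #4: r4=204+4=208
after ADD r5, r5, #3: r5=8+3=11
After step 17: r4 = 208.

208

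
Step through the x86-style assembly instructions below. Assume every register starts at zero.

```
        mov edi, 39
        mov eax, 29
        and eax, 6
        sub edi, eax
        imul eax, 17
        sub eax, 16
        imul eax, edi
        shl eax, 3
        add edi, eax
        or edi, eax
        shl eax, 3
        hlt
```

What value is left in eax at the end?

116480

mov edi, 39 → edi=39
mov eax, 29 → eax=29
and eax, 6 → eax=29&6=4
sub edi, eax → edi=39-4=35
imul eax, 17 → eax=4*17=68
sub eax, 16 → eax=68-16=52
imul eax, edi → eax=52*35=1820
shl eax, 3 → eax=1820<<3=14560
add edi, eax → edi=35+14560=14595
or edi, eax → edi=14595|14560=14819
shl eax, 3 → eax=14560<<3=116480
halt.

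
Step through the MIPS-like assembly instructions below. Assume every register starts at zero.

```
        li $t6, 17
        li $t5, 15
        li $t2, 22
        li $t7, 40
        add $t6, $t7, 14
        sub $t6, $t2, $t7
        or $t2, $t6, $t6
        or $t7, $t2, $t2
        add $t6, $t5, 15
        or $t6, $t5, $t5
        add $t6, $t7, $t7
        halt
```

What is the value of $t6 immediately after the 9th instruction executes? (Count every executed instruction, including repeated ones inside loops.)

30

$t6=17
$t5=15
$t2=22
$t7=40
$t6=40+14=54
$t6=22-40=-18
$t2=(-18)|(-18)=-18
$t7=(-18)|(-18)=-18
$t6=15+15=30
After step 9: $t6 = 30.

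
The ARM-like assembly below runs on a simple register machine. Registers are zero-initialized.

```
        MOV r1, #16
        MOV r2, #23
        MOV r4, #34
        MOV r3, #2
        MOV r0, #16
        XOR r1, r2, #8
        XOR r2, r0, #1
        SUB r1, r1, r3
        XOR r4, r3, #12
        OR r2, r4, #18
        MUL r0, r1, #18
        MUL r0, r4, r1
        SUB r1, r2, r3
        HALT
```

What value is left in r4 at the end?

14

after MOV r1, #16: r1=16
after MOV r2, #23: r2=23
after MOV r4, #34: r4=34
after MOV r3, #2: r3=2
after MOV r0, #16: r0=16
after XOR r1, r2, #8: r1=23^8=31
after XOR r2, r0, #1: r2=16^1=17
after SUB r1, r1, r3: r1=31-2=29
after XOR r4, r3, #12: r4=2^12=14
after OR r2, r4, #18: r2=14|18=30
after MUL r0, r1, #18: r0=29*18=522
after MUL r0, r4, r1: r0=14*29=406
after SUB r1, r2, r3: r1=30-2=28
halt.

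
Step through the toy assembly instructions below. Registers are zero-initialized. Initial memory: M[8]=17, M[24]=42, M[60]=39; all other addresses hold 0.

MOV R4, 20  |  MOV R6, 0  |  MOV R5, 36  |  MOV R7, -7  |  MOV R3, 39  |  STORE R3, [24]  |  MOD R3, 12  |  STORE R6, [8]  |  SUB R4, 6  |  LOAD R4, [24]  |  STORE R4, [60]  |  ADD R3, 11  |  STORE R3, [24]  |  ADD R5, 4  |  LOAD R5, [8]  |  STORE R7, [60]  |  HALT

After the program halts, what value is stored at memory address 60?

R4=20
R6=0
R5=36
R7=-7
R3=39
STORE R3, [24] → M[24]=39
R3=39%12=3
STORE R6, [8] → M[8]=0
R4=20-6=14
R4=M[24]=39
STORE R4, [60] → M[60]=39
R3=3+11=14
STORE R3, [24] → M[24]=14
R5=36+4=40
R5=M[8]=0
STORE R7, [60] → M[60]=-7
halt.

-7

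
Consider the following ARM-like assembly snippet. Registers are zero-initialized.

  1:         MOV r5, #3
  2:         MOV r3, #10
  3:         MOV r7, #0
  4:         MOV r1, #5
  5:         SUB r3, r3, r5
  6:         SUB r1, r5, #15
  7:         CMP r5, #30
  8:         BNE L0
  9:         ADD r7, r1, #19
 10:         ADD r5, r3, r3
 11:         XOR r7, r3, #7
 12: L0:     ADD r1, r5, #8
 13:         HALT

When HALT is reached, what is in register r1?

r5=3
r3=10
r7=0
r1=5
r3=10-3=7
r1=3-15=-12
CMP r5, #30  (cmp 3,30)
BNE L0: taken
r1=3+8=11
halt.

11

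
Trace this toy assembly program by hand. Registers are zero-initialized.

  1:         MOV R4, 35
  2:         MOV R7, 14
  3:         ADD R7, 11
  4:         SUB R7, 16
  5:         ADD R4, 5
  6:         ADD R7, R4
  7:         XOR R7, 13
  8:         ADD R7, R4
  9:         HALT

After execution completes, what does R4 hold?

40

after MOV R4, 35: R4=35
after MOV R7, 14: R7=14
after ADD R7, 11: R7=14+11=25
after SUB R7, 16: R7=25-16=9
after ADD R4, 5: R4=35+5=40
after ADD R7, R4: R7=9+40=49
after XOR R7, 13: R7=49^13=60
after ADD R7, R4: R7=60+40=100
halt.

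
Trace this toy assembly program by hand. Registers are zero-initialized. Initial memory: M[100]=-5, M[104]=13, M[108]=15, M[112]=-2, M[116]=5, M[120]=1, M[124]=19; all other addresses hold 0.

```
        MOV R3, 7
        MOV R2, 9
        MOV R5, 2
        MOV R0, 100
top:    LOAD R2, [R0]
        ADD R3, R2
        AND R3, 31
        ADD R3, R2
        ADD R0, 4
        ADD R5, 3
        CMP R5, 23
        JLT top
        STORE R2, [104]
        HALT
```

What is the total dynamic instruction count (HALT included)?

R3=7
R2=9
R5=2
R0=100
R2=M[100]=-5
R3=7+(-5)=2
R3=2&31=2
R3=2+(-5)=-3
R0=100+4=104
R5=2+3=5
CMP R5, 23  (cmp 5,23)
JLT top: taken
R2=M[104]=13
R3=(-3)+13=10
R3=10&31=10
R3=10+13=23
R0=104+4=108
R5=5+3=8
CMP R5, 23  (cmp 8,23)
JLT top: taken
R2=M[108]=15
R3=23+15=38
R3=38&31=6
R3=6+15=21
R0=108+4=112
R5=8+3=11
CMP R5, 23  (cmp 11,23)
JLT top: taken
R2=M[112]=-2
R3=21+(-2)=19
R3=19&31=19
R3=19+(-2)=17
R0=112+4=116
R5=11+3=14
CMP R5, 23  (cmp 14,23)
JLT top: taken
R2=M[116]=5
R3=17+5=22
R3=22&31=22
R3=22+5=27
R0=116+4=120
R5=14+3=17
CMP R5, 23  (cmp 17,23)
JLT top: taken
R2=M[120]=1
R3=27+1=28
R3=28&31=28
R3=28+1=29
R0=120+4=124
R5=17+3=20
CMP R5, 23  (cmp 20,23)
JLT top: taken
R2=M[124]=19
R3=29+19=48
R3=48&31=16
R3=16+19=35
R0=124+4=128
R5=20+3=23
CMP R5, 23  (cmp 23,23)
JLT top: not taken
STORE R2, [104] → M[104]=19
halt.
Total executed instructions: 62.

62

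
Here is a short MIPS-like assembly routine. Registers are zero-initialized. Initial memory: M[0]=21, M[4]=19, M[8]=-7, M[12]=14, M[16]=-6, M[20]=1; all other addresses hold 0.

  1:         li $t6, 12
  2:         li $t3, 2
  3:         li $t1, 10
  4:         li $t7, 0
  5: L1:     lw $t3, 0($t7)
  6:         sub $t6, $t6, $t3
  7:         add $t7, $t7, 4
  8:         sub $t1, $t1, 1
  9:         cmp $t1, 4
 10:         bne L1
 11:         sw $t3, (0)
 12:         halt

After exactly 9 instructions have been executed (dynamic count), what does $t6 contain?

li $t6, 12 → $t6=12
li $t3, 2 → $t3=2
li $t1, 10 → $t1=10
li $t7, 0 → $t7=0
lw $t3, 0($t7) → $t3=M[0]=21
sub $t6, $t6, $t3 → $t6=12-21=-9
add $t7, $t7, 4 → $t7=0+4=4
sub $t1, $t1, 1 → $t1=10-1=9
cmp $t1, 4  (cmp 9,4)
After step 9: $t6 = -9.

-9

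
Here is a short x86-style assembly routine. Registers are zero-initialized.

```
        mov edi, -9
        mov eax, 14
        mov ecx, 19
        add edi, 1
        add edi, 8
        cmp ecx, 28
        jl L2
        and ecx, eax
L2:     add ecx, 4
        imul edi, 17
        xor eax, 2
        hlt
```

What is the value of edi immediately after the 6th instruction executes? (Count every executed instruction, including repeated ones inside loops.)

after mov edi, -9: edi=-9
after mov eax, 14: eax=14
after mov ecx, 19: ecx=19
after add edi, 1: edi=(-9)+1=-8
after add edi, 8: edi=(-8)+8=0
cmp ecx, 28  (cmp 19,28)
After step 6: edi = 0.

0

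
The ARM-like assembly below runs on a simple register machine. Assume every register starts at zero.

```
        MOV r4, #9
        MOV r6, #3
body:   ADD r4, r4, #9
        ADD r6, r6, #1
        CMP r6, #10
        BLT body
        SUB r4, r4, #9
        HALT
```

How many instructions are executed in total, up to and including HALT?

32

MOV r4, #9 → r4=9
MOV r6, #3 → r6=3
ADD r4, r4, #9 → r4=9+9=18
ADD r6, r6, #1 → r6=3+1=4
CMP r6, #10  (cmp 4,10)
BLT body: taken
ADD r4, r4, #9 → r4=18+9=27
ADD r6, r6, #1 → r6=4+1=5
CMP r6, #10  (cmp 5,10)
BLT body: taken
ADD r4, r4, #9 → r4=27+9=36
ADD r6, r6, #1 → r6=5+1=6
CMP r6, #10  (cmp 6,10)
BLT body: taken
ADD r4, r4, #9 → r4=36+9=45
ADD r6, r6, #1 → r6=6+1=7
CMP r6, #10  (cmp 7,10)
BLT body: taken
ADD r4, r4, #9 → r4=45+9=54
ADD r6, r6, #1 → r6=7+1=8
CMP r6, #10  (cmp 8,10)
BLT body: taken
ADD r4, r4, #9 → r4=54+9=63
ADD r6, r6, #1 → r6=8+1=9
CMP r6, #10  (cmp 9,10)
BLT body: taken
ADD r4, r4, #9 → r4=63+9=72
ADD r6, r6, #1 → r6=9+1=10
CMP r6, #10  (cmp 10,10)
BLT body: not taken
SUB r4, r4, #9 → r4=72-9=63
halt.
Total executed instructions: 32.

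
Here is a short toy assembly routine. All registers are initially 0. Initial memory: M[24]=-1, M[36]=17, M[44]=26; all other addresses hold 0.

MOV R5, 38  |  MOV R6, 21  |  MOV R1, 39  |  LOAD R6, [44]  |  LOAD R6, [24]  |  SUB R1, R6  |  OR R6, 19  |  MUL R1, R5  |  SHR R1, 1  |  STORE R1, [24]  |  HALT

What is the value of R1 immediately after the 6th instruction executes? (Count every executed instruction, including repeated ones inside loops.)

R5=38
R6=21
R1=39
R6=M[44]=26
R6=M[24]=-1
R1=39-(-1)=40
After step 6: R1 = 40.

40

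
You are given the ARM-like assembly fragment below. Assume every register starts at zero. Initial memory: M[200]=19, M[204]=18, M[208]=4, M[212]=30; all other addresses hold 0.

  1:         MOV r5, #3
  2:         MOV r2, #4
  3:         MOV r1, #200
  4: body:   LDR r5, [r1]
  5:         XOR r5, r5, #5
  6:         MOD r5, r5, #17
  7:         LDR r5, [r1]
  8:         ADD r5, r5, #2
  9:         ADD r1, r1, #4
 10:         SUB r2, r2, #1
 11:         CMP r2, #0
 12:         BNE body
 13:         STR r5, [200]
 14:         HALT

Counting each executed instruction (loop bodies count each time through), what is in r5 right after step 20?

after MOV r5, #3: r5=3
after MOV r2, #4: r2=4
after MOV r1, #200: r1=200
after LDR r5, [r1]: r5=M[200]=19
after XOR r5, r5, #5: r5=19^5=22
after MOD r5, r5, #17: r5=22%17=5
after LDR r5, [r1]: r5=M[200]=19
after ADD r5, r5, #2: r5=19+2=21
after ADD r1, r1, #4: r1=200+4=204
after SUB r2, r2, #1: r2=4-1=3
CMP r2, #0  (cmp 3,0)
BNE body: taken
after LDR r5, [r1]: r5=M[204]=18
after XOR r5, r5, #5: r5=18^5=23
after MOD r5, r5, #17: r5=23%17=6
after LDR r5, [r1]: r5=M[204]=18
after ADD r5, r5, #2: r5=18+2=20
after ADD r1, r1, #4: r1=204+4=208
after SUB r2, r2, #1: r2=3-1=2
CMP r2, #0  (cmp 2,0)
After step 20: r5 = 20.

20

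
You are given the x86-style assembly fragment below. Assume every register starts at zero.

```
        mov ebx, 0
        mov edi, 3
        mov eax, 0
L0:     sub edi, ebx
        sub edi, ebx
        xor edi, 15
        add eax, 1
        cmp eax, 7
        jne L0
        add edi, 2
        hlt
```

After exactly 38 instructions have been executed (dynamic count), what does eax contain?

6

mov ebx, 0 → ebx=0
mov edi, 3 → edi=3
mov eax, 0 → eax=0
sub edi, ebx → edi=3-0=3
sub edi, ebx → edi=3-0=3
xor edi, 15 → edi=3^15=12
add eax, 1 → eax=0+1=1
cmp eax, 7  (cmp 1,7)
jne L0: taken
sub edi, ebx → edi=12-0=12
sub edi, ebx → edi=12-0=12
xor edi, 15 → edi=12^15=3
add eax, 1 → eax=1+1=2
cmp eax, 7  (cmp 2,7)
jne L0: taken
sub edi, ebx → edi=3-0=3
sub edi, ebx → edi=3-0=3
xor edi, 15 → edi=3^15=12
add eax, 1 → eax=2+1=3
cmp eax, 7  (cmp 3,7)
jne L0: taken
sub edi, ebx → edi=12-0=12
sub edi, ebx → edi=12-0=12
xor edi, 15 → edi=12^15=3
add eax, 1 → eax=3+1=4
cmp eax, 7  (cmp 4,7)
jne L0: taken
sub edi, ebx → edi=3-0=3
sub edi, ebx → edi=3-0=3
xor edi, 15 → edi=3^15=12
add eax, 1 → eax=4+1=5
cmp eax, 7  (cmp 5,7)
jne L0: taken
sub edi, ebx → edi=12-0=12
sub edi, ebx → edi=12-0=12
xor edi, 15 → edi=12^15=3
add eax, 1 → eax=5+1=6
cmp eax, 7  (cmp 6,7)
After step 38: eax = 6.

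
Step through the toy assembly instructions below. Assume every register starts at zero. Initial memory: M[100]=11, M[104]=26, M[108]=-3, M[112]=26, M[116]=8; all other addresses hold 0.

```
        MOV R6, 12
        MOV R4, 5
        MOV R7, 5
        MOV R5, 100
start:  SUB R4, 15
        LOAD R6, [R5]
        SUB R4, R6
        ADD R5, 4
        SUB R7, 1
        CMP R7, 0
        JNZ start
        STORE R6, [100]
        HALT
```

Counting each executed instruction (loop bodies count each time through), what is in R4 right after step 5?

-10

after MOV R6, 12: R6=12
after MOV R4, 5: R4=5
after MOV R7, 5: R7=5
after MOV R5, 100: R5=100
after SUB R4, 15: R4=5-15=-10
After step 5: R4 = -10.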